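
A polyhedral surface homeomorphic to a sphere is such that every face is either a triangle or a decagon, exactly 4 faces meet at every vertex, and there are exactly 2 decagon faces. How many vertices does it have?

Let x be the number of triangles; then F = 2 + x.
Edge–face incidences: 2E = 10·2 + 3·x = 20 + 3x.
Every vertex has degree 4, so 4V = 2E.
Euler: V − E + F = 2 ⇒ (2E)/4 − E + (2 + x) = 2.
Multiply by 8: 2·(2E) − 4·(2E) + 8·(2 + x) = 16, i.e. 16 + 8x − 2·(20 + 3x) = 16.
Collecting terms: 2x − 24 = 16, so 2x = 40, so x = 20.
Then 2E = 20 + 3·20 = 80, so E = 40, V = 2E/4 = 20, F = 2 + 20 = 22.

20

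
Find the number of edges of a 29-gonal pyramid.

58

A pyramid on an n-gon base has one n-gon and n triangles: V = 29 + 1 = 30, E = 2·29 = 58, F = 29 + 1 = 30.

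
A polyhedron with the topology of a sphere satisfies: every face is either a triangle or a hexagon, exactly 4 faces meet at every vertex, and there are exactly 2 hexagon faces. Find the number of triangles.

Let x be the number of triangles; then F = 2 + x.
Edge–face incidences: 2E = 6·2 + 3·x = 12 + 3x.
Every vertex has degree 4, so 4V = 2E.
Euler: V − E + F = 2 ⇒ (2E)/4 − E + (2 + x) = 2.
Multiply by 8: 2·(2E) − 4·(2E) + 8·(2 + x) = 16, i.e. 16 + 8x − 2·(12 + 3x) = 16.
Collecting terms: 2x − 8 = 16, so 2x = 24, so x = 12.
Then 2E = 12 + 3·12 = 48, so E = 24, V = 2E/4 = 12, F = 2 + 12 = 14.

12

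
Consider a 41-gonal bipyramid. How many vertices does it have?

43

A bipyramid over an n-gon has 2n triangular faces and n + 2 vertices: V = 41 + 2 = 43, E = 3·41 = 123, F = 2·41 = 82.
Check: V − E + F = 43 − 123 + 82 = 2.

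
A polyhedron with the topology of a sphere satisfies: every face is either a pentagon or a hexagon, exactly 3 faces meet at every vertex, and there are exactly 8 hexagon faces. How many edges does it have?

54

Let x be the number of pentagons; then F = 8 + x.
Edge–face incidences: 2E = 6·8 + 5·x = 48 + 5x.
Every vertex has degree 3, so 3V = 2E.
Euler: V − E + F = 2 ⇒ (2E)/3 − E + (8 + x) = 2.
Multiply by 6: 2·(2E) − 3·(2E) + 6·(8 + x) = 12, i.e. 48 + 6x − (48 + 5x) = 12.
Collecting terms: x = 12.
Then 2E = 48 + 5·12 = 108, so E = 54, V = 2E/3 = 36, F = 8 + 12 = 20.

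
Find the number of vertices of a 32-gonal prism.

64

A prism on an n-gon has two n-gon bases and n rectangular sides: V = 2·32 = 64, E = 3·32 = 96, F = 32 + 2 = 34.
Check: V − E + F = 64 − 96 + 34 = 2.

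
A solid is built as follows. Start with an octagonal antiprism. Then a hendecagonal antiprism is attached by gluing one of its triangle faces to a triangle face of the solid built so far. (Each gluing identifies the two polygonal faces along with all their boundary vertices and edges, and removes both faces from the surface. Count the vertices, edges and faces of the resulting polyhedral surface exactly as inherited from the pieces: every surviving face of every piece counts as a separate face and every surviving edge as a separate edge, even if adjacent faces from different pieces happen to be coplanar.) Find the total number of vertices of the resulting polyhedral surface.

35

An octagonal antiprism: V=16, E=32, F=18.
Attach a hendecagonal antiprism (V=22, E=44, F=24) along a 3-gon: merge 3 vertices and 3 edges, delete both glued faces → V=35, E=73, F=40.
Check: V − E + F = 35 − 73 + 40 = 2.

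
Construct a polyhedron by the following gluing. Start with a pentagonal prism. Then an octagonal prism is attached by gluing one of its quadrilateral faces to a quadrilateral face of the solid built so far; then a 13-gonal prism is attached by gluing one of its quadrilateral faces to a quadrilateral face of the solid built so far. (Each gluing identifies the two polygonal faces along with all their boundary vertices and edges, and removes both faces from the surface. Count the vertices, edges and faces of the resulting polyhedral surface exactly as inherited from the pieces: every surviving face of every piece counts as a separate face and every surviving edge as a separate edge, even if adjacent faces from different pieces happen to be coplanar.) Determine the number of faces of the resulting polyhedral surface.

28

A pentagonal prism: V=10, E=15, F=7.
Attach an octagonal prism (V=16, E=24, F=10) along a 4-gon: merge 4 vertices and 4 edges, delete both glued faces → V=22, E=35, F=15.
Attach a 13-gonal prism (V=26, E=39, F=15) along a 4-gon: merge 4 vertices and 4 edges, delete both glued faces → V=44, E=70, F=28.
Check: V − E + F = 44 − 70 + 28 = 2.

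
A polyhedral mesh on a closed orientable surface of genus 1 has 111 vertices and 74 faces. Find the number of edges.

For a closed orientable surface of genus 1, χ = 2 − 2·1 = 0.
E = V + F − (0) = 111 + 74 − (0) = 185.

185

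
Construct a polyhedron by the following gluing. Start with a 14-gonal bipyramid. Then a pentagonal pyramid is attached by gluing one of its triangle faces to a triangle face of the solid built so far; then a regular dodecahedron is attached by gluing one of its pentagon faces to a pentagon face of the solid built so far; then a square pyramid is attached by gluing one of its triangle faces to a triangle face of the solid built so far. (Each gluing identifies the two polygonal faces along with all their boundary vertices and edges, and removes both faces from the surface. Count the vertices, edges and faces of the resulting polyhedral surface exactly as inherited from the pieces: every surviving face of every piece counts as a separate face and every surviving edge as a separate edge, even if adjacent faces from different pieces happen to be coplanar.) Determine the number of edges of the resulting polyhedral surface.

A 14-gonal bipyramid: V=16, E=42, F=28.
Attach a pentagonal pyramid (V=6, E=10, F=6) along a 3-gon: merge 3 vertices and 3 edges, delete both glued faces → V=19, E=49, F=32.
Attach a regular dodecahedron (V=20, E=30, F=12) along a 5-gon: merge 5 vertices and 5 edges, delete both glued faces → V=34, E=74, F=42.
Attach a square pyramid (V=5, E=8, F=5) along a 3-gon: merge 3 vertices and 3 edges, delete both glued faces → V=36, E=79, F=45.
Check: V − E + F = 36 − 79 + 45 = 2.

79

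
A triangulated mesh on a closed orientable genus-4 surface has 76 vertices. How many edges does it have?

χ = 2 − 2·4 = -6, and every face is a triangle so 3F = 2E.
V − E + F = -6 with E = 3F/2 gives 76 − (3/2 − 1)·F = -6, so F = 164 and E = 246.

246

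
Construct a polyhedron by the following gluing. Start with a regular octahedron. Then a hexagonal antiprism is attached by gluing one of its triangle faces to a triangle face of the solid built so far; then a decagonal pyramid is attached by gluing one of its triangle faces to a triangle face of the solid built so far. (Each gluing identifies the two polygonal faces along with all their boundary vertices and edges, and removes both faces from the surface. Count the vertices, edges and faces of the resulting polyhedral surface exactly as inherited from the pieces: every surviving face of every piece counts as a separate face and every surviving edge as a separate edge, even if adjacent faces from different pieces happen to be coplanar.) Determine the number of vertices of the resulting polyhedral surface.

A regular octahedron: V=6, E=12, F=8.
Attach a hexagonal antiprism (V=12, E=24, F=14) along a 3-gon: merge 3 vertices and 3 edges, delete both glued faces → V=15, E=33, F=20.
Attach a decagonal pyramid (V=11, E=20, F=11) along a 3-gon: merge 3 vertices and 3 edges, delete both glued faces → V=23, E=50, F=29.
Check: V − E + F = 23 − 50 + 29 = 2.

23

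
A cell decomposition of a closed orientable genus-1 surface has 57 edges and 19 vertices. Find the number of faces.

38

For a closed orientable surface of genus 1, χ = 2 − 2·1 = 0.
F = 0 − V + E = 0 − 19 + 57 = 38.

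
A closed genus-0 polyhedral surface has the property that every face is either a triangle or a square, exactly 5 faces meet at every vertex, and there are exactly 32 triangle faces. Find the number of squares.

6

Let x be the number of squares; then F = 32 + x.
Edge–face incidences: 2E = 3·32 + 4·x = 96 + 4x.
Every vertex has degree 5, so 5V = 2E.
Euler: V − E + F = 2 ⇒ (2E)/5 − E + (32 + x) = 2.
Multiply by 10: 2·(2E) − 5·(2E) + 10·(32 + x) = 20, i.e. 320 + 10x − 3·(96 + 4x) = 20.
Collecting terms: −2x + 32 = 20, so −2x = −12, so x = 6.
Then 2E = 96 + 4·6 = 120, so E = 60, V = 2E/5 = 24, F = 32 + 6 = 38.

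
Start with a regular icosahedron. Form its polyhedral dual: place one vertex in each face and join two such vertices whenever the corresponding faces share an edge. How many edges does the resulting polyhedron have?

30

The base solid has V = 12, E = 30, F = 20.
The dual swaps V and F and preserves E: V′ = F = 20, E′ = E = 30, F′ = V = 12.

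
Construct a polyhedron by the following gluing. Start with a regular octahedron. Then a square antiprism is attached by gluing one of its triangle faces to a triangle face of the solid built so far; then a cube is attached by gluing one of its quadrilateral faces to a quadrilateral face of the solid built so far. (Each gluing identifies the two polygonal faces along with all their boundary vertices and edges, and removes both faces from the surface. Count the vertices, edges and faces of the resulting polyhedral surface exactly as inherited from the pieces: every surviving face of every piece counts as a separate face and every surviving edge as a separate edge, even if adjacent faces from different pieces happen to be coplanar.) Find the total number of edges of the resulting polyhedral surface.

33

A regular octahedron: V=6, E=12, F=8.
Attach a square antiprism (V=8, E=16, F=10) along a 3-gon: merge 3 vertices and 3 edges, delete both glued faces → V=11, E=25, F=16.
Attach a cube (V=8, E=12, F=6) along a 4-gon: merge 4 vertices and 4 edges, delete both glued faces → V=15, E=33, F=20.
Check: V − E + F = 15 − 33 + 20 = 2.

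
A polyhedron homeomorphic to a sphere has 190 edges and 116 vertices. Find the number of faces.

76

Here V − E + F = 2.
F = 2 − V + E = 2 − 116 + 190 = 76.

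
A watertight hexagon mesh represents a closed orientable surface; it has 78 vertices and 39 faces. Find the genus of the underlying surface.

Every face is a hexagon, so 2E = 6·39 = 234, giving E = 117.
χ = V − E + F = 78 − 117 + 39 = 0.
For a closed orientable surface χ = 2 − 2g, so g = (2 − (0))/2 = 1.

1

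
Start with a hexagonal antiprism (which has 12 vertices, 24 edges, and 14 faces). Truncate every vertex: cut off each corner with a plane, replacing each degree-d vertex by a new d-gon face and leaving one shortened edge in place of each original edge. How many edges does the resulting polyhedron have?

Truncation replaces each original edge-end by a new vertex, so V′ = 2E = 48.
Each original edge survives, and each old vertex of degree d contributes d new edges; summing degrees gives Σd = 2E, so E′ = E + 2E = 3E = 72.
Each original face survives and each original vertex becomes one new face: F′ = F + V = 26.

72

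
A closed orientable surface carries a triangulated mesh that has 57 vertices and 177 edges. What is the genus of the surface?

Every face is a triangle and each edge borders two faces, so 3F = 2·177, giving F = 118.
χ = V − E + F = 57 − 177 + 118 = -2.
For a closed orientable surface χ = 2 − 2g, so g = (2 − (-2))/2 = 2.

2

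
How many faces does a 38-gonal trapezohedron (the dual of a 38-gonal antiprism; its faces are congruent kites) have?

76

The n-trapezohedron (dual of the n-antiprism) has V = 2·38 + 2 = 78, E = 4·38 = 152, F = 2·38 = 76.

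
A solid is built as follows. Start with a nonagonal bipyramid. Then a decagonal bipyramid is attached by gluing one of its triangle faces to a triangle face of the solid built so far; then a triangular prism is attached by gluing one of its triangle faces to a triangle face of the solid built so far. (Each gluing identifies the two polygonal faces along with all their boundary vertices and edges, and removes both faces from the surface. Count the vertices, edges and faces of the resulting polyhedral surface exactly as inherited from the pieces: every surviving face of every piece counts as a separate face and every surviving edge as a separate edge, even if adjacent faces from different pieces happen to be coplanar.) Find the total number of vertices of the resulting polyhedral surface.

23

A nonagonal bipyramid: V=11, E=27, F=18.
Attach a decagonal bipyramid (V=12, E=30, F=20) along a 3-gon: merge 3 vertices and 3 edges, delete both glued faces → V=20, E=54, F=36.
Attach a triangular prism (V=6, E=9, F=5) along a 3-gon: merge 3 vertices and 3 edges, delete both glued faces → V=23, E=60, F=39.
Check: V − E + F = 23 − 60 + 39 = 2.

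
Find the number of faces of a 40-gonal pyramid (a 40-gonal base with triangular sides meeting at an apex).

41

A pyramid on an n-gon base has one n-gon and n triangles: V = 40 + 1 = 41, E = 2·40 = 80, F = 40 + 1 = 41.
Check: V − E + F = 41 − 80 + 41 = 2.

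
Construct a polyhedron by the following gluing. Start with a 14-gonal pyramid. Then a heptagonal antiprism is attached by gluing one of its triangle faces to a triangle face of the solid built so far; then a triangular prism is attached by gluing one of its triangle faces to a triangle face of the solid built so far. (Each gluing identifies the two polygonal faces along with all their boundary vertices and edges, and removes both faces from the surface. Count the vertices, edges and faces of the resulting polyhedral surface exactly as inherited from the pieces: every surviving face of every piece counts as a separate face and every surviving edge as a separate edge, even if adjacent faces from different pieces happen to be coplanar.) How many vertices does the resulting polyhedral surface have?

A 14-gonal pyramid: V=15, E=28, F=15.
Attach a heptagonal antiprism (V=14, E=28, F=16) along a 3-gon: merge 3 vertices and 3 edges, delete both glued faces → V=26, E=53, F=29.
Attach a triangular prism (V=6, E=9, F=5) along a 3-gon: merge 3 vertices and 3 edges, delete both glued faces → V=29, E=59, F=32.
Check: V − E + F = 29 − 59 + 32 = 2.

29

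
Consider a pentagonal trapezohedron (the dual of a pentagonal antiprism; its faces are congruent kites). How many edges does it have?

The n-trapezohedron (dual of the n-antiprism) has V = 2·5 + 2 = 12, E = 4·5 = 20, F = 2·5 = 10.

20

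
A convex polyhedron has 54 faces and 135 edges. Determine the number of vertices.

Here V − E + F = 2.
V = 2 + E − F = 2 + 135 − 54 = 83.

83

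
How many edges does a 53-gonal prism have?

A prism on an n-gon has two n-gon bases and n rectangular sides: V = 2·53 = 106, E = 3·53 = 159, F = 53 + 2 = 55.

159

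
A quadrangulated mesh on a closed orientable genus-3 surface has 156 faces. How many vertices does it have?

152

χ = 2 − 2·3 = -4, and every face is a square so 4F = 2E.
E = 4·156/2 = 312. Then V = -4 + E − F = -4 + 312 − 156 = 152.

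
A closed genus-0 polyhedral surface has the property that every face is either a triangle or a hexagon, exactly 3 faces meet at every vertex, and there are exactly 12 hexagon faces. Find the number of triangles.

Let x be the number of triangles; then F = 12 + x.
Edge–face incidences: 2E = 6·12 + 3·x = 72 + 3x.
Every vertex has degree 3, so 3V = 2E.
Euler: V − E + F = 2 ⇒ (2E)/3 − E + (12 + x) = 2.
Multiply by 6: 2·(2E) − 3·(2E) + 6·(12 + x) = 12, i.e. 72 + 6x − (72 + 3x) = 12.
Collecting terms: 3x = 12, so x = 4.
Then 2E = 72 + 3·4 = 84, so E = 42, V = 2E/3 = 28, F = 12 + 4 = 16.

4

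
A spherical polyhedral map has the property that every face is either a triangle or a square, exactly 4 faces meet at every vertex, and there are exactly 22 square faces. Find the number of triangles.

Let x be the number of triangles; then F = 22 + x.
Edge–face incidences: 2E = 4·22 + 3·x = 88 + 3x.
Every vertex has degree 4, so 4V = 2E.
Euler: V − E + F = 2 ⇒ (2E)/4 − E + (22 + x) = 2.
Multiply by 8: 2·(2E) − 4·(2E) + 8·(22 + x) = 16, i.e. 176 + 8x − 2·(88 + 3x) = 16.
Collecting terms: 2x = 16, so x = 8.
Then 2E = 88 + 3·8 = 112, so E = 56, V = 2E/4 = 28, F = 22 + 8 = 30.

8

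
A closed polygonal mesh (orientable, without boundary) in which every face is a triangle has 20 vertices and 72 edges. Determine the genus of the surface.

3

Every face is a triangle and each edge borders two faces, so 3F = 2·72, giving F = 48.
χ = V − E + F = 20 − 72 + 48 = -4.
For a closed orientable surface χ = 2 − 2g, so g = (2 − (-4))/2 = 3.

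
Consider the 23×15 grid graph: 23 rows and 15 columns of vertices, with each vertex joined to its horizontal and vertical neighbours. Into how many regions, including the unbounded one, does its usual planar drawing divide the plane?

309

The grid has V = 23·15 = 345 vertices and E = 23·14 + 15·22 = 652 edges.
F = 2 − V + E = 2 − 345 + 652 = 309.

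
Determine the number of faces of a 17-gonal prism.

A prism on an n-gon has two n-gon bases and n rectangular sides: V = 2·17 = 34, E = 3·17 = 51, F = 17 + 2 = 19.
Check: V − E + F = 34 − 51 + 19 = 2.

19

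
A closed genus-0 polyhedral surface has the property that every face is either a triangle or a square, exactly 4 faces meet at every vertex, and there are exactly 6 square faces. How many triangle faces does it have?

8

Let x be the number of triangles; then F = 6 + x.
Edge–face incidences: 2E = 4·6 + 3·x = 24 + 3x.
Every vertex has degree 4, so 4V = 2E.
Euler: V − E + F = 2 ⇒ (2E)/4 − E + (6 + x) = 2.
Multiply by 8: 2·(2E) − 4·(2E) + 8·(6 + x) = 16, i.e. 48 + 8x − 2·(24 + 3x) = 16.
Collecting terms: 2x = 16, so x = 8.
Then 2E = 24 + 3·8 = 48, so E = 24, V = 2E/4 = 12, F = 6 + 8 = 14.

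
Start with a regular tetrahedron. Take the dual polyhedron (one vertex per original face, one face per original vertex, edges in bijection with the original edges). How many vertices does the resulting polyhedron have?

The base solid has V = 4, E = 6, F = 4.
The dual swaps V and F and preserves E: V′ = F = 4, E′ = E = 6, F′ = V = 4.

4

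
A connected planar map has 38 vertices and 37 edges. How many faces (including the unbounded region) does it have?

1

Euler's formula for a connected plane graph: V − E + F = 2, so F = 2 − 38 + 37 = 1.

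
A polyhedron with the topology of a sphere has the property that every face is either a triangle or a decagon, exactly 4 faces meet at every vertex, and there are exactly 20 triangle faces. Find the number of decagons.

Let x be the number of decagons; then F = 20 + x.
Edge–face incidences: 2E = 3·20 + 10·x = 60 + 10x.
Every vertex has degree 4, so 4V = 2E.
Euler: V − E + F = 2 ⇒ (2E)/4 − E + (20 + x) = 2.
Multiply by 8: 2·(2E) − 4·(2E) + 8·(20 + x) = 16, i.e. 160 + 8x − 2·(60 + 10x) = 16.
Collecting terms: −12x + 40 = 16, so −12x = −24, so x = 2.
Then 2E = 60 + 10·2 = 80, so E = 40, V = 2E/4 = 20, F = 20 + 2 = 22.

2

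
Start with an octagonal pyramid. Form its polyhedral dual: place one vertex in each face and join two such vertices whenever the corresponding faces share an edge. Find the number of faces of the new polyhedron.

The base solid has V = 9, E = 16, F = 9.
The dual swaps V and F and preserves E: V′ = F = 9, E′ = E = 16, F′ = V = 9.

9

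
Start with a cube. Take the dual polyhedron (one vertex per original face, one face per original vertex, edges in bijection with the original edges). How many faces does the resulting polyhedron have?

8

The base solid has V = 8, E = 12, F = 6.
The dual swaps V and F and preserves E: V′ = F = 6, E′ = E = 12, F′ = V = 8.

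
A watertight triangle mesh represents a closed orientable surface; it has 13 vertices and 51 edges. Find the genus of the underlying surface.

3

Every face is a triangle and each edge borders two faces, so 3F = 2·51, giving F = 34.
χ = V − E + F = 13 − 51 + 34 = -4.
For a closed orientable surface χ = 2 − 2g, so g = (2 − (-4))/2 = 3.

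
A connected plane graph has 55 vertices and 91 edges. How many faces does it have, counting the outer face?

38

Euler's formula for a connected plane graph: V − E + F = 2, so F = 2 − 55 + 91 = 38.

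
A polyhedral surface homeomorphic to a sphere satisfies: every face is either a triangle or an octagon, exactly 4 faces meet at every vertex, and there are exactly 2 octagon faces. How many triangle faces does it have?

Let x be the number of triangles; then F = 2 + x.
Edge–face incidences: 2E = 8·2 + 3·x = 16 + 3x.
Every vertex has degree 4, so 4V = 2E.
Euler: V − E + F = 2 ⇒ (2E)/4 − E + (2 + x) = 2.
Multiply by 8: 2·(2E) − 4·(2E) + 8·(2 + x) = 16, i.e. 16 + 8x − 2·(16 + 3x) = 16.
Collecting terms: 2x − 16 = 16, so 2x = 32, so x = 16.
Then 2E = 16 + 3·16 = 64, so E = 32, V = 2E/4 = 16, F = 2 + 16 = 18.

16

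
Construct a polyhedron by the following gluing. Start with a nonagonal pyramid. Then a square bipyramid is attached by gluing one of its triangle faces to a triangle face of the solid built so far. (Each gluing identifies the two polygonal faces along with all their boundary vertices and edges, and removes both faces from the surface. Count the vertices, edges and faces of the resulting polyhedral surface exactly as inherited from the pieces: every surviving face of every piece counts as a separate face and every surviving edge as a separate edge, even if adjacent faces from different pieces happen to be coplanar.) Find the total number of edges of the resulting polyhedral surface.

27

A nonagonal pyramid: V=10, E=18, F=10.
Attach a square bipyramid (V=6, E=12, F=8) along a 3-gon: merge 3 vertices and 3 edges, delete both glued faces → V=13, E=27, F=16.
Check: V − E + F = 13 − 27 + 16 = 2.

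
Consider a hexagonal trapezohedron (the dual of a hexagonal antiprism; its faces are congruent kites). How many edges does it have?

24

The n-trapezohedron (dual of the n-antiprism) has V = 2·6 + 2 = 14, E = 4·6 = 24, F = 2·6 = 12.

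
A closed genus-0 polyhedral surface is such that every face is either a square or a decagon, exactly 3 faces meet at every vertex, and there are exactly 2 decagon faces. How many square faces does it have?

Let x be the number of squares; then F = 2 + x.
Edge–face incidences: 2E = 10·2 + 4·x = 20 + 4x.
Every vertex has degree 3, so 3V = 2E.
Euler: V − E + F = 2 ⇒ (2E)/3 − E + (2 + x) = 2.
Multiply by 6: 2·(2E) − 3·(2E) + 6·(2 + x) = 12, i.e. 12 + 6x − (20 + 4x) = 12.
Collecting terms: 2x − 8 = 12, so 2x = 20, so x = 10.
Then 2E = 20 + 4·10 = 60, so E = 30, V = 2E/3 = 20, F = 2 + 10 = 12.

10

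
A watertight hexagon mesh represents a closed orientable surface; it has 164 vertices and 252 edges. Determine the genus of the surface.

Every face is a hexagon and each edge borders two faces, so 6F = 2·252, giving F = 84.
χ = V − E + F = 164 − 252 + 84 = -4.
For a closed orientable surface χ = 2 − 2g, so g = (2 − (-4))/2 = 3.

3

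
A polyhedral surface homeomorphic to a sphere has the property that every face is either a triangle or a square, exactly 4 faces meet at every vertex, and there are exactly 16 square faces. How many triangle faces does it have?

Let x be the number of triangles; then F = 16 + x.
Edge–face incidences: 2E = 4·16 + 3·x = 64 + 3x.
Every vertex has degree 4, so 4V = 2E.
Euler: V − E + F = 2 ⇒ (2E)/4 − E + (16 + x) = 2.
Multiply by 8: 2·(2E) − 4·(2E) + 8·(16 + x) = 16, i.e. 128 + 8x − 2·(64 + 3x) = 16.
Collecting terms: 2x = 16, so x = 8.
Then 2E = 64 + 3·8 = 88, so E = 44, V = 2E/4 = 22, F = 16 + 8 = 24.

8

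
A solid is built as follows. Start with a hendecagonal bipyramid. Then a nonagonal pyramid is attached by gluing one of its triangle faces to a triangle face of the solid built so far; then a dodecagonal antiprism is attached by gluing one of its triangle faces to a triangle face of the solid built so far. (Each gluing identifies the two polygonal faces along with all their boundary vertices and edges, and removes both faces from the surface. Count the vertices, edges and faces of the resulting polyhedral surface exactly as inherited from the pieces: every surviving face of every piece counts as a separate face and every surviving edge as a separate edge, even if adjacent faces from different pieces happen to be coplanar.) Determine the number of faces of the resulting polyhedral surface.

A hendecagonal bipyramid: V=13, E=33, F=22.
Attach a nonagonal pyramid (V=10, E=18, F=10) along a 3-gon: merge 3 vertices and 3 edges, delete both glued faces → V=20, E=48, F=30.
Attach a dodecagonal antiprism (V=24, E=48, F=26) along a 3-gon: merge 3 vertices and 3 edges, delete both glued faces → V=41, E=93, F=54.
Check: V − E + F = 41 − 93 + 54 = 2.

54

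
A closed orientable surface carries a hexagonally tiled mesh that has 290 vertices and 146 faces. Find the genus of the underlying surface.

Every face is a hexagon, so 2E = 6·146 = 876, giving E = 438.
χ = V − E + F = 290 − 438 + 146 = -2.
For a closed orientable surface χ = 2 − 2g, so g = (2 − (-2))/2 = 2.

2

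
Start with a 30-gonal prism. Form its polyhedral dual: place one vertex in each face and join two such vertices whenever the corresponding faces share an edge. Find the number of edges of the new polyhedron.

90

The base solid has V = 60, E = 90, F = 32.
The dual swaps V and F and preserves E: V′ = F = 32, E′ = E = 90, F′ = V = 60.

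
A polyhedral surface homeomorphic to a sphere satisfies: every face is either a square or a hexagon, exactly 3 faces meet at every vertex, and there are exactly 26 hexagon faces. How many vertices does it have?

Let x be the number of squares; then F = 26 + x.
Edge–face incidences: 2E = 6·26 + 4·x = 156 + 4x.
Every vertex has degree 3, so 3V = 2E.
Euler: V − E + F = 2 ⇒ (2E)/3 − E + (26 + x) = 2.
Multiply by 6: 2·(2E) − 3·(2E) + 6·(26 + x) = 12, i.e. 156 + 6x − (156 + 4x) = 12.
Collecting terms: 2x = 12, so x = 6.
Then 2E = 156 + 4·6 = 180, so E = 90, V = 2E/3 = 60, F = 26 + 6 = 32.

60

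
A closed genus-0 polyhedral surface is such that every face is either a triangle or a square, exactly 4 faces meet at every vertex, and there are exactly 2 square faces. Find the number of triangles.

8

Let x be the number of triangles; then F = 2 + x.
Edge–face incidences: 2E = 4·2 + 3·x = 8 + 3x.
Every vertex has degree 4, so 4V = 2E.
Euler: V − E + F = 2 ⇒ (2E)/4 − E + (2 + x) = 2.
Multiply by 8: 2·(2E) − 4·(2E) + 8·(2 + x) = 16, i.e. 16 + 8x − 2·(8 + 3x) = 16.
Collecting terms: 2x = 16, so x = 8.
Then 2E = 8 + 3·8 = 32, so E = 16, V = 2E/4 = 8, F = 2 + 8 = 10.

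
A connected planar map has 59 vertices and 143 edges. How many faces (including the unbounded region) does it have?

Euler's formula for a connected plane graph: V − E + F = 2, so F = 2 − 59 + 143 = 86.

86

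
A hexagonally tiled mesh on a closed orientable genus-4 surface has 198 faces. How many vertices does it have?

390

χ = 2 − 2·4 = -6, and every face is a hexagon so 6F = 2E.
E = 6·198/2 = 594. Then V = -6 + E − F = -6 + 594 − 198 = 390.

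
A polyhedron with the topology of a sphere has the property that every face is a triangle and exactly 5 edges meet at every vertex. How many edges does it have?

Each face has 3 edges and each edge borders two faces, so 2E = 3F.
Each vertex has degree 5, so 5V = 2E and hence V = 3F/5.
Euler: V − E + F = 2 ⇒ (3F/5) − (3F/2) + F = 2.
Multiply by 10: (6 − 15 + 10)F = 20, i.e. 1F = 20.
So F = 20, E = 3·20/2 = 30, V = 3·20/5 = 12.

30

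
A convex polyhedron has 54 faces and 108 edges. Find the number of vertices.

Here V − E + F = 2.
V = 2 + E − F = 2 + 108 − 54 = 56.

56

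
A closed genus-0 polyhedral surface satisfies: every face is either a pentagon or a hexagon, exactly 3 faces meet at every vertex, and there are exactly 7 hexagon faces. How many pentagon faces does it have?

12

Let x be the number of pentagons; then F = 7 + x.
Edge–face incidences: 2E = 6·7 + 5·x = 42 + 5x.
Every vertex has degree 3, so 3V = 2E.
Euler: V − E + F = 2 ⇒ (2E)/3 − E + (7 + x) = 2.
Multiply by 6: 2·(2E) − 3·(2E) + 6·(7 + x) = 12, i.e. 42 + 6x − (42 + 5x) = 12.
Collecting terms: x = 12.
Then 2E = 42 + 5·12 = 102, so E = 51, V = 2E/3 = 34, F = 7 + 12 = 19.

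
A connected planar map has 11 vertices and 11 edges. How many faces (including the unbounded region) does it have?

2

Euler's formula for a connected plane graph: V − E + F = 2, so F = 2 − 11 + 11 = 2.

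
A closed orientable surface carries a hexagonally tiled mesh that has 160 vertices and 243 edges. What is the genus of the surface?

Every face is a hexagon and each edge borders two faces, so 6F = 2·243, giving F = 81.
χ = V − E + F = 160 − 243 + 81 = -2.
For a closed orientable surface χ = 2 − 2g, so g = (2 − (-2))/2 = 2.

2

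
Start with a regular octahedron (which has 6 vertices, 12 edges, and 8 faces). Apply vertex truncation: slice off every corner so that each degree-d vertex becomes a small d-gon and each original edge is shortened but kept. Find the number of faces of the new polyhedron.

Truncation replaces each original edge-end by a new vertex, so V′ = 2E = 24.
Each original edge survives, and each old vertex of degree d contributes d new edges; summing degrees gives Σd = 2E, so E′ = E + 2E = 3E = 36.
Each original face survives and each original vertex becomes one new face: F′ = F + V = 14.

14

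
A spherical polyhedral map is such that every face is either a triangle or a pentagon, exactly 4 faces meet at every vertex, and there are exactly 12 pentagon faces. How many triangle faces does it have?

Let x be the number of triangles; then F = 12 + x.
Edge–face incidences: 2E = 5·12 + 3·x = 60 + 3x.
Every vertex has degree 4, so 4V = 2E.
Euler: V − E + F = 2 ⇒ (2E)/4 − E + (12 + x) = 2.
Multiply by 8: 2·(2E) − 4·(2E) + 8·(12 + x) = 16, i.e. 96 + 8x − 2·(60 + 3x) = 16.
Collecting terms: 2x − 24 = 16, so 2x = 40, so x = 20.
Then 2E = 60 + 3·20 = 120, so E = 60, V = 2E/4 = 30, F = 12 + 20 = 32.

20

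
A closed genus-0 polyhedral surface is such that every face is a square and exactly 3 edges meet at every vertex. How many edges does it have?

Each face has 4 edges and each edge borders two faces, so 2E = 4F.
Each vertex has degree 3, so 3V = 2E and hence V = 4F/3.
Euler: V − E + F = 2 ⇒ (4F/3) − (4F/2) + F = 2.
Multiply by 6: (8 − 12 + 6)F = 12, i.e. 2F = 12.
So F = 6, E = 4·6/2 = 12, V = 4·6/3 = 8.

12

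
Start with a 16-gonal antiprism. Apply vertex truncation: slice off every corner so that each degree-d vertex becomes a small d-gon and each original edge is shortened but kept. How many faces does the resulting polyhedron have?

66

The base solid has V = 32, E = 64, F = 34.
Truncation replaces each original edge-end by a new vertex, so V′ = 2E = 128.
Each original edge survives, and each old vertex of degree d contributes d new edges; summing degrees gives Σd = 2E, so E′ = E + 2E = 3E = 192.
Each original face survives and each original vertex becomes one new face: F′ = F + V = 66.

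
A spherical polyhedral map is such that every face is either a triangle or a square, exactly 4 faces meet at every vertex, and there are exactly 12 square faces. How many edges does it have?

Let x be the number of triangles; then F = 12 + x.
Edge–face incidences: 2E = 4·12 + 3·x = 48 + 3x.
Every vertex has degree 4, so 4V = 2E.
Euler: V − E + F = 2 ⇒ (2E)/4 − E + (12 + x) = 2.
Multiply by 8: 2·(2E) − 4·(2E) + 8·(12 + x) = 16, i.e. 96 + 8x − 2·(48 + 3x) = 16.
Collecting terms: 2x = 16, so x = 8.
Then 2E = 48 + 3·8 = 72, so E = 36, V = 2E/4 = 18, F = 12 + 8 = 20.

36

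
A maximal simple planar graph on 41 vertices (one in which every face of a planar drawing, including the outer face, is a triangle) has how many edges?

117

In a plane triangulation 3F = 2E and V − E + F = 2, so E = 3V − 6 = 3·41 − 6 = 117.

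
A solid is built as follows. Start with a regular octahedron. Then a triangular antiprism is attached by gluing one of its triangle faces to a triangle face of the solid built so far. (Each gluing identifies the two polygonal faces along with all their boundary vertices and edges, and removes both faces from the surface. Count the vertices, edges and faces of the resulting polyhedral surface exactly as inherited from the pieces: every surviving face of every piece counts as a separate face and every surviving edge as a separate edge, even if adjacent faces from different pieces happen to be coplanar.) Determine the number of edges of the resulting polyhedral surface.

A regular octahedron: V=6, E=12, F=8.
Attach a triangular antiprism (V=6, E=12, F=8) along a 3-gon: merge 3 vertices and 3 edges, delete both glued faces → V=9, E=21, F=14.
Check: V − E + F = 9 − 21 + 14 = 2.

21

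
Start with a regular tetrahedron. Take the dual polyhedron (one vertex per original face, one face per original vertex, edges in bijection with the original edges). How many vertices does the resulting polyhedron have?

4

The base solid has V = 4, E = 6, F = 4.
The dual swaps V and F and preserves E: V′ = F = 4, E′ = E = 6, F′ = V = 4.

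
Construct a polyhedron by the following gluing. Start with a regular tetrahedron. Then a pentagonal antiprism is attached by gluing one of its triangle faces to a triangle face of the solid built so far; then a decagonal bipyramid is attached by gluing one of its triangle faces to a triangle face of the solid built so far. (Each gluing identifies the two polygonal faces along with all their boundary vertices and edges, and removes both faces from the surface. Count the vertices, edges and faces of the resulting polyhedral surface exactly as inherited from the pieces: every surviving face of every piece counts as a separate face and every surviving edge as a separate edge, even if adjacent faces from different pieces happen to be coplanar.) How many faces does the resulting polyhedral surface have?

32

A regular tetrahedron: V=4, E=6, F=4.
Attach a pentagonal antiprism (V=10, E=20, F=12) along a 3-gon: merge 3 vertices and 3 edges, delete both glued faces → V=11, E=23, F=14.
Attach a decagonal bipyramid (V=12, E=30, F=20) along a 3-gon: merge 3 vertices and 3 edges, delete both glued faces → V=20, E=50, F=32.
Check: V − E + F = 20 − 50 + 32 = 2.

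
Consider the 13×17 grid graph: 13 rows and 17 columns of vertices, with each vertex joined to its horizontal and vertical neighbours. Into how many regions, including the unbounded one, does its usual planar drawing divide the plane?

193

The grid has V = 13·17 = 221 vertices and E = 13·16 + 17·12 = 412 edges.
F = 2 − V + E = 2 − 221 + 412 = 193.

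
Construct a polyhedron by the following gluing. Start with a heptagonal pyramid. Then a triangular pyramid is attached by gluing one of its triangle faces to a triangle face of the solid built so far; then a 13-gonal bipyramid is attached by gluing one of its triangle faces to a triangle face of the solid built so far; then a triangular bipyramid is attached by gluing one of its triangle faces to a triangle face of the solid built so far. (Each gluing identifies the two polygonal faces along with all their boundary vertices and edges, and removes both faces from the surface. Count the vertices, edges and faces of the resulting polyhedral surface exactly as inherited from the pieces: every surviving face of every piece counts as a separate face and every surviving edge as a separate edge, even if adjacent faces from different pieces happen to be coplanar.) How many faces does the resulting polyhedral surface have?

38

A heptagonal pyramid: V=8, E=14, F=8.
Attach a triangular pyramid (V=4, E=6, F=4) along a 3-gon: merge 3 vertices and 3 edges, delete both glued faces → V=9, E=17, F=10.
Attach a 13-gonal bipyramid (V=15, E=39, F=26) along a 3-gon: merge 3 vertices and 3 edges, delete both glued faces → V=21, E=53, F=34.
Attach a triangular bipyramid (V=5, E=9, F=6) along a 3-gon: merge 3 vertices and 3 edges, delete both glued faces → V=23, E=59, F=38.
Check: V − E + F = 23 − 59 + 38 = 2.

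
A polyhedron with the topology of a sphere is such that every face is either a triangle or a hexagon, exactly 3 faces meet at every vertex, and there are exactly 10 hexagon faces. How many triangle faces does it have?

4

Let x be the number of triangles; then F = 10 + x.
Edge–face incidences: 2E = 6·10 + 3·x = 60 + 3x.
Every vertex has degree 3, so 3V = 2E.
Euler: V − E + F = 2 ⇒ (2E)/3 − E + (10 + x) = 2.
Multiply by 6: 2·(2E) − 3·(2E) + 6·(10 + x) = 12, i.e. 60 + 6x − (60 + 3x) = 12.
Collecting terms: 3x = 12, so x = 4.
Then 2E = 60 + 3·4 = 72, so E = 36, V = 2E/3 = 24, F = 10 + 4 = 14.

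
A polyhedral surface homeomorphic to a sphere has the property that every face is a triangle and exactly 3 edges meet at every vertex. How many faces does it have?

Each face has 3 edges and each edge borders two faces, so 2E = 3F.
Each vertex has degree 3, so 3V = 2E and hence V = 3F/3.
Euler: V − E + F = 2 ⇒ (3F/3) − (3F/2) + F = 2.
Multiply by 6: (6 − 9 + 6)F = 12, i.e. 3F = 12.
So F = 4, E = 3·4/2 = 6, V = 3·4/3 = 4.

4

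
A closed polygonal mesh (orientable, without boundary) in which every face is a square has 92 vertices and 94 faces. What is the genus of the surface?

2

Every face is a square, so 2E = 4·94 = 376, giving E = 188.
χ = V − E + F = 92 − 188 + 94 = -2.
For a closed orientable surface χ = 2 − 2g, so g = (2 − (-2))/2 = 2.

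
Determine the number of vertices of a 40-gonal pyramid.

41

A pyramid on an n-gon base has one n-gon and n triangles: V = 40 + 1 = 41, E = 2·40 = 80, F = 40 + 1 = 41.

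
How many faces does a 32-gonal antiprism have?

66

An antiprism on an n-gon has two n-gon caps and 2n triangles: V = 2·32 = 64, E = 4·32 = 128, F = 2·32 + 2 = 66.
Check: V − E + F = 64 − 128 + 66 = 2.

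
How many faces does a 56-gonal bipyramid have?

112

A bipyramid over an n-gon has 2n triangular faces and n + 2 vertices: V = 56 + 2 = 58, E = 3·56 = 168, F = 2·56 = 112.
Check: V − E + F = 58 − 168 + 112 = 2.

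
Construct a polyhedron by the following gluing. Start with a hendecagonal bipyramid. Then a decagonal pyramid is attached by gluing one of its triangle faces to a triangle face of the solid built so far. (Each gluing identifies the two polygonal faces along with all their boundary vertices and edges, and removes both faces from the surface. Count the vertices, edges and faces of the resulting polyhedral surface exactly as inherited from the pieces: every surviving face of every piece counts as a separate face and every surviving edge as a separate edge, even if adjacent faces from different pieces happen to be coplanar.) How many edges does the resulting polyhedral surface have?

A hendecagonal bipyramid: V=13, E=33, F=22.
Attach a decagonal pyramid (V=11, E=20, F=11) along a 3-gon: merge 3 vertices and 3 edges, delete both glued faces → V=21, E=50, F=31.
Check: V − E + F = 21 − 50 + 31 = 2.

50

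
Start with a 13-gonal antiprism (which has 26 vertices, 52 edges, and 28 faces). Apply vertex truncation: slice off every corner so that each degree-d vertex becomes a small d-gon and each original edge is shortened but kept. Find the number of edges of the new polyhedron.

156

Truncation replaces each original edge-end by a new vertex, so V′ = 2E = 104.
Each original edge survives, and each old vertex of degree d contributes d new edges; summing degrees gives Σd = 2E, so E′ = E + 2E = 3E = 156.
Each original face survives and each original vertex becomes one new face: F′ = F + V = 54.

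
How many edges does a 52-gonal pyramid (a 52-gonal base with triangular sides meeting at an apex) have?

A pyramid on an n-gon base has one n-gon and n triangles: V = 52 + 1 = 53, E = 2·52 = 104, F = 52 + 1 = 53.
Check: V − E + F = 53 − 104 + 53 = 2.

104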